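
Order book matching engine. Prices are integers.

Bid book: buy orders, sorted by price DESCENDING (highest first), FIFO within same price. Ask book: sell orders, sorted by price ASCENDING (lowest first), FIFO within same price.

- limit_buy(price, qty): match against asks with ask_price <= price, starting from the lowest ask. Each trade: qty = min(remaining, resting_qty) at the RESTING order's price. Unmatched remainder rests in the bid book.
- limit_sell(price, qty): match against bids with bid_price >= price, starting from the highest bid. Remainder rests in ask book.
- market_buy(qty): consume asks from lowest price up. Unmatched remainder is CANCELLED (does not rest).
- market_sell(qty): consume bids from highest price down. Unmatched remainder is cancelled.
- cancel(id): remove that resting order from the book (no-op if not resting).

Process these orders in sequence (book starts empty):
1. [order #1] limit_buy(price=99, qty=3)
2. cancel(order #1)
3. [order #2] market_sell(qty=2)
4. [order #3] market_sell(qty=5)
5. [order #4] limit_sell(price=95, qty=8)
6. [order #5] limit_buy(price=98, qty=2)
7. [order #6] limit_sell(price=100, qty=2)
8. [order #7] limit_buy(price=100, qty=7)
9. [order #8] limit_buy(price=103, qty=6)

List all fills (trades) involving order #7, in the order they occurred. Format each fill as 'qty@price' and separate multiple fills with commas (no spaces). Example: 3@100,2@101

After op 1 [order #1] limit_buy(price=99, qty=3): fills=none; bids=[#1:3@99] asks=[-]
After op 2 cancel(order #1): fills=none; bids=[-] asks=[-]
After op 3 [order #2] market_sell(qty=2): fills=none; bids=[-] asks=[-]
After op 4 [order #3] market_sell(qty=5): fills=none; bids=[-] asks=[-]
After op 5 [order #4] limit_sell(price=95, qty=8): fills=none; bids=[-] asks=[#4:8@95]
After op 6 [order #5] limit_buy(price=98, qty=2): fills=#5x#4:2@95; bids=[-] asks=[#4:6@95]
After op 7 [order #6] limit_sell(price=100, qty=2): fills=none; bids=[-] asks=[#4:6@95 #6:2@100]
After op 8 [order #7] limit_buy(price=100, qty=7): fills=#7x#4:6@95 #7x#6:1@100; bids=[-] asks=[#6:1@100]
After op 9 [order #8] limit_buy(price=103, qty=6): fills=#8x#6:1@100; bids=[#8:5@103] asks=[-]

Answer: 6@95,1@100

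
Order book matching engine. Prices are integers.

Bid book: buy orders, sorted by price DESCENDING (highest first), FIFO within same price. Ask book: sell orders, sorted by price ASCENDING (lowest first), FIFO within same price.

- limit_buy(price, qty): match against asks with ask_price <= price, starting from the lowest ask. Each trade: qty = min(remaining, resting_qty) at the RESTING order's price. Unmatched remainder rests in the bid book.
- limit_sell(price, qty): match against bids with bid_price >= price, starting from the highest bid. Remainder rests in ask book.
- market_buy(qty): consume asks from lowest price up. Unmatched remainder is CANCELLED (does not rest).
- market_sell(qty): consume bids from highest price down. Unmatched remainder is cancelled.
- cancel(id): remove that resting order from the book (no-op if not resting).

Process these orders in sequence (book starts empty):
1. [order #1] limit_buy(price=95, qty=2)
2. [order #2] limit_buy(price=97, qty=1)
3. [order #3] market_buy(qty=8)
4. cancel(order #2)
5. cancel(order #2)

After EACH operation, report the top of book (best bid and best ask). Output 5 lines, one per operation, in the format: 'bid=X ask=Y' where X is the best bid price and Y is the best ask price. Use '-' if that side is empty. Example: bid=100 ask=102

After op 1 [order #1] limit_buy(price=95, qty=2): fills=none; bids=[#1:2@95] asks=[-]
After op 2 [order #2] limit_buy(price=97, qty=1): fills=none; bids=[#2:1@97 #1:2@95] asks=[-]
After op 3 [order #3] market_buy(qty=8): fills=none; bids=[#2:1@97 #1:2@95] asks=[-]
After op 4 cancel(order #2): fills=none; bids=[#1:2@95] asks=[-]
After op 5 cancel(order #2): fills=none; bids=[#1:2@95] asks=[-]

Answer: bid=95 ask=-
bid=97 ask=-
bid=97 ask=-
bid=95 ask=-
bid=95 ask=-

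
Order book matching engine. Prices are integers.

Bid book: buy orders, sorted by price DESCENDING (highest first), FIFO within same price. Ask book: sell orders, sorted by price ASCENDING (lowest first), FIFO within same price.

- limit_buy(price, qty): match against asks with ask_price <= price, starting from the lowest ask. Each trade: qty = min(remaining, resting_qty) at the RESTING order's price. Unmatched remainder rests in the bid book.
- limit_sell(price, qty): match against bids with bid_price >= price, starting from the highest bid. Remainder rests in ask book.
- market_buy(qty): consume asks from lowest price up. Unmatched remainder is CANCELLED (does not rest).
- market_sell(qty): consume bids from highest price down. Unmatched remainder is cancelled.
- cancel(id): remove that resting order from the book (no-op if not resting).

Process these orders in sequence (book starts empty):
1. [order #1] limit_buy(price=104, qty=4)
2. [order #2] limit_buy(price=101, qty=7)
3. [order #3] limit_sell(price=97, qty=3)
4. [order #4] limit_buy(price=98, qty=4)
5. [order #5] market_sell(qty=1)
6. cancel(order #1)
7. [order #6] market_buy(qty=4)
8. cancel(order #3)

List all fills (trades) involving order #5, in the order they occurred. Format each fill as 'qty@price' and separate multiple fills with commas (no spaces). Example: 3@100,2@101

After op 1 [order #1] limit_buy(price=104, qty=4): fills=none; bids=[#1:4@104] asks=[-]
After op 2 [order #2] limit_buy(price=101, qty=7): fills=none; bids=[#1:4@104 #2:7@101] asks=[-]
After op 3 [order #3] limit_sell(price=97, qty=3): fills=#1x#3:3@104; bids=[#1:1@104 #2:7@101] asks=[-]
After op 4 [order #4] limit_buy(price=98, qty=4): fills=none; bids=[#1:1@104 #2:7@101 #4:4@98] asks=[-]
After op 5 [order #5] market_sell(qty=1): fills=#1x#5:1@104; bids=[#2:7@101 #4:4@98] asks=[-]
After op 6 cancel(order #1): fills=none; bids=[#2:7@101 #4:4@98] asks=[-]
After op 7 [order #6] market_buy(qty=4): fills=none; bids=[#2:7@101 #4:4@98] asks=[-]
After op 8 cancel(order #3): fills=none; bids=[#2:7@101 #4:4@98] asks=[-]

Answer: 1@104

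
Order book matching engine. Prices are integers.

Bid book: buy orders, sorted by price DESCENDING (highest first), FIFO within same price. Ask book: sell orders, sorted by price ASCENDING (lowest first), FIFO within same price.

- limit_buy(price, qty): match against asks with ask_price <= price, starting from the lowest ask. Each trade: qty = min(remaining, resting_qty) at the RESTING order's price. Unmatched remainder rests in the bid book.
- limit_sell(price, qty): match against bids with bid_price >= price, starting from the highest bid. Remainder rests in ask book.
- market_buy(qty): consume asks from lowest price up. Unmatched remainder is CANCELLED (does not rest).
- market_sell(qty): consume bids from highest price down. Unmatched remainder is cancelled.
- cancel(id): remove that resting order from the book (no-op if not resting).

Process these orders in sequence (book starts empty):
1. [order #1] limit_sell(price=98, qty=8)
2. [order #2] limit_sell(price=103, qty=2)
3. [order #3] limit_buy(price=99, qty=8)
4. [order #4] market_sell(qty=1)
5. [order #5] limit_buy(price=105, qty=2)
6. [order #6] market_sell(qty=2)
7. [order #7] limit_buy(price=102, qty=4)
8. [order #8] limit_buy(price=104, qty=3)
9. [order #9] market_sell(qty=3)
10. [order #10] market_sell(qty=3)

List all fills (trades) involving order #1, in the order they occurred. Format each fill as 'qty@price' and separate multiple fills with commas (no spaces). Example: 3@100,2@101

After op 1 [order #1] limit_sell(price=98, qty=8): fills=none; bids=[-] asks=[#1:8@98]
After op 2 [order #2] limit_sell(price=103, qty=2): fills=none; bids=[-] asks=[#1:8@98 #2:2@103]
After op 3 [order #3] limit_buy(price=99, qty=8): fills=#3x#1:8@98; bids=[-] asks=[#2:2@103]
After op 4 [order #4] market_sell(qty=1): fills=none; bids=[-] asks=[#2:2@103]
After op 5 [order #5] limit_buy(price=105, qty=2): fills=#5x#2:2@103; bids=[-] asks=[-]
After op 6 [order #6] market_sell(qty=2): fills=none; bids=[-] asks=[-]
After op 7 [order #7] limit_buy(price=102, qty=4): fills=none; bids=[#7:4@102] asks=[-]
After op 8 [order #8] limit_buy(price=104, qty=3): fills=none; bids=[#8:3@104 #7:4@102] asks=[-]
After op 9 [order #9] market_sell(qty=3): fills=#8x#9:3@104; bids=[#7:4@102] asks=[-]
After op 10 [order #10] market_sell(qty=3): fills=#7x#10:3@102; bids=[#7:1@102] asks=[-]

Answer: 8@98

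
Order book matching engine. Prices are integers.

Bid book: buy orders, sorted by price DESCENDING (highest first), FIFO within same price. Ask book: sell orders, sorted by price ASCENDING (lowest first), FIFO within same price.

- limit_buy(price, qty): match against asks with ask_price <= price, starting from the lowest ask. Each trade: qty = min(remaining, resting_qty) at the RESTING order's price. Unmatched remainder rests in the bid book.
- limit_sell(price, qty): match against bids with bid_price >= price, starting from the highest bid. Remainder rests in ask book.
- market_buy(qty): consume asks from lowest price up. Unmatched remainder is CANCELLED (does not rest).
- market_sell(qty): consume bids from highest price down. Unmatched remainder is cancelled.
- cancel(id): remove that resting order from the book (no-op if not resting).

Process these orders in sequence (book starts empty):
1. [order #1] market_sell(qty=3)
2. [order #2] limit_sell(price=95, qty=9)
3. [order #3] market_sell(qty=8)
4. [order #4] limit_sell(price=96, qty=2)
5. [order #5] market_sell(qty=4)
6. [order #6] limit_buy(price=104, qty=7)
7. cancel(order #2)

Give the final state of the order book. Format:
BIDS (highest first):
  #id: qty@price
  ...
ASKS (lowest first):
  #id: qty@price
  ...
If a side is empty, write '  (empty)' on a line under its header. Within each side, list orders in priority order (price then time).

After op 1 [order #1] market_sell(qty=3): fills=none; bids=[-] asks=[-]
After op 2 [order #2] limit_sell(price=95, qty=9): fills=none; bids=[-] asks=[#2:9@95]
After op 3 [order #3] market_sell(qty=8): fills=none; bids=[-] asks=[#2:9@95]
After op 4 [order #4] limit_sell(price=96, qty=2): fills=none; bids=[-] asks=[#2:9@95 #4:2@96]
After op 5 [order #5] market_sell(qty=4): fills=none; bids=[-] asks=[#2:9@95 #4:2@96]
After op 6 [order #6] limit_buy(price=104, qty=7): fills=#6x#2:7@95; bids=[-] asks=[#2:2@95 #4:2@96]
After op 7 cancel(order #2): fills=none; bids=[-] asks=[#4:2@96]

Answer: BIDS (highest first):
  (empty)
ASKS (lowest first):
  #4: 2@96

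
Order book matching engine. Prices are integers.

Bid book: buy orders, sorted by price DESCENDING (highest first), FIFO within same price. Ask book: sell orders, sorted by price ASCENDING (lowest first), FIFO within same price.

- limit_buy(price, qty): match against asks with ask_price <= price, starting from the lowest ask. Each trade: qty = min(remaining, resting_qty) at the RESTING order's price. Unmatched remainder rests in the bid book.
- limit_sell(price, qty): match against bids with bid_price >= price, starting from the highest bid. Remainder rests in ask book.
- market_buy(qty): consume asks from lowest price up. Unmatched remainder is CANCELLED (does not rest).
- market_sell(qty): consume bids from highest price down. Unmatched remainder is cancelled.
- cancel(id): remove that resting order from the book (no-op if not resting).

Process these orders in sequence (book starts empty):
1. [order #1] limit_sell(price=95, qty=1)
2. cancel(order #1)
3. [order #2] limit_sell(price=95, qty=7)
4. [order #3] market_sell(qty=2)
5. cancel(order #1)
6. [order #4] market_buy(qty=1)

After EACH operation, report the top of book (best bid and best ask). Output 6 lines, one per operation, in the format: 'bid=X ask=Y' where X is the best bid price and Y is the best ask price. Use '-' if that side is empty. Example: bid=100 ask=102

Answer: bid=- ask=95
bid=- ask=-
bid=- ask=95
bid=- ask=95
bid=- ask=95
bid=- ask=95

Derivation:
After op 1 [order #1] limit_sell(price=95, qty=1): fills=none; bids=[-] asks=[#1:1@95]
After op 2 cancel(order #1): fills=none; bids=[-] asks=[-]
After op 3 [order #2] limit_sell(price=95, qty=7): fills=none; bids=[-] asks=[#2:7@95]
After op 4 [order #3] market_sell(qty=2): fills=none; bids=[-] asks=[#2:7@95]
After op 5 cancel(order #1): fills=none; bids=[-] asks=[#2:7@95]
After op 6 [order #4] market_buy(qty=1): fills=#4x#2:1@95; bids=[-] asks=[#2:6@95]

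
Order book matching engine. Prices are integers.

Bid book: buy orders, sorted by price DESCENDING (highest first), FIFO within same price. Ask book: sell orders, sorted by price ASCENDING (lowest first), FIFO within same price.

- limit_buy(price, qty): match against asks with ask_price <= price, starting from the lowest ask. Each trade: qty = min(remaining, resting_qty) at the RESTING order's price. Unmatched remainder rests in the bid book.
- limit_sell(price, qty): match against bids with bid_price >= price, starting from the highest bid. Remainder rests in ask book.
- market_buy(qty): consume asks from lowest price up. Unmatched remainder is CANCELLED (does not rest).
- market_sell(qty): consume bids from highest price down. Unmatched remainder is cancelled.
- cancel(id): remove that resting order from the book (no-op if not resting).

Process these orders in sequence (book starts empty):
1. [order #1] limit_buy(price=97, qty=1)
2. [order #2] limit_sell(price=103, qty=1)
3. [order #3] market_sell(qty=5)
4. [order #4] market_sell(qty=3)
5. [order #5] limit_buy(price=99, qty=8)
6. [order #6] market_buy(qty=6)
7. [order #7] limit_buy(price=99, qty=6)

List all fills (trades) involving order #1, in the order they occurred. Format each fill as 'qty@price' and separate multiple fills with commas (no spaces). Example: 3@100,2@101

After op 1 [order #1] limit_buy(price=97, qty=1): fills=none; bids=[#1:1@97] asks=[-]
After op 2 [order #2] limit_sell(price=103, qty=1): fills=none; bids=[#1:1@97] asks=[#2:1@103]
After op 3 [order #3] market_sell(qty=5): fills=#1x#3:1@97; bids=[-] asks=[#2:1@103]
After op 4 [order #4] market_sell(qty=3): fills=none; bids=[-] asks=[#2:1@103]
After op 5 [order #5] limit_buy(price=99, qty=8): fills=none; bids=[#5:8@99] asks=[#2:1@103]
After op 6 [order #6] market_buy(qty=6): fills=#6x#2:1@103; bids=[#5:8@99] asks=[-]
After op 7 [order #7] limit_buy(price=99, qty=6): fills=none; bids=[#5:8@99 #7:6@99] asks=[-]

Answer: 1@97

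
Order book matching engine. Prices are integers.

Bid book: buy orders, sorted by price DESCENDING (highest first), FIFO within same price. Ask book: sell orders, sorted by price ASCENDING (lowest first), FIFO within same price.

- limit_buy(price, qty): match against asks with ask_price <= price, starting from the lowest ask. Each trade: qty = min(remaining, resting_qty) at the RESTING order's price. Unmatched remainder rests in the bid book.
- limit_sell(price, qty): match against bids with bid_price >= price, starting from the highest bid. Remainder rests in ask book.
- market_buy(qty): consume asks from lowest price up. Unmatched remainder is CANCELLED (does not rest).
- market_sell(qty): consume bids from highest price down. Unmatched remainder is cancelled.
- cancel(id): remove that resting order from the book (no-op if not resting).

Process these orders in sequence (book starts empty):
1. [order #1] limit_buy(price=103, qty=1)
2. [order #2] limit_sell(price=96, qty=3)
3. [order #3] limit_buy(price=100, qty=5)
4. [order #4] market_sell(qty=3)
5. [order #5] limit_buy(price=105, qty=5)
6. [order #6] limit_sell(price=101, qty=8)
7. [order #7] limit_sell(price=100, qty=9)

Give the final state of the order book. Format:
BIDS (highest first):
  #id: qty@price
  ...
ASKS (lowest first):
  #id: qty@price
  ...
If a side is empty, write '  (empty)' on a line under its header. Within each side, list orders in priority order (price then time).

After op 1 [order #1] limit_buy(price=103, qty=1): fills=none; bids=[#1:1@103] asks=[-]
After op 2 [order #2] limit_sell(price=96, qty=3): fills=#1x#2:1@103; bids=[-] asks=[#2:2@96]
After op 3 [order #3] limit_buy(price=100, qty=5): fills=#3x#2:2@96; bids=[#3:3@100] asks=[-]
After op 4 [order #4] market_sell(qty=3): fills=#3x#4:3@100; bids=[-] asks=[-]
After op 5 [order #5] limit_buy(price=105, qty=5): fills=none; bids=[#5:5@105] asks=[-]
After op 6 [order #6] limit_sell(price=101, qty=8): fills=#5x#6:5@105; bids=[-] asks=[#6:3@101]
After op 7 [order #7] limit_sell(price=100, qty=9): fills=none; bids=[-] asks=[#7:9@100 #6:3@101]

Answer: BIDS (highest first):
  (empty)
ASKS (lowest first):
  #7: 9@100
  #6: 3@101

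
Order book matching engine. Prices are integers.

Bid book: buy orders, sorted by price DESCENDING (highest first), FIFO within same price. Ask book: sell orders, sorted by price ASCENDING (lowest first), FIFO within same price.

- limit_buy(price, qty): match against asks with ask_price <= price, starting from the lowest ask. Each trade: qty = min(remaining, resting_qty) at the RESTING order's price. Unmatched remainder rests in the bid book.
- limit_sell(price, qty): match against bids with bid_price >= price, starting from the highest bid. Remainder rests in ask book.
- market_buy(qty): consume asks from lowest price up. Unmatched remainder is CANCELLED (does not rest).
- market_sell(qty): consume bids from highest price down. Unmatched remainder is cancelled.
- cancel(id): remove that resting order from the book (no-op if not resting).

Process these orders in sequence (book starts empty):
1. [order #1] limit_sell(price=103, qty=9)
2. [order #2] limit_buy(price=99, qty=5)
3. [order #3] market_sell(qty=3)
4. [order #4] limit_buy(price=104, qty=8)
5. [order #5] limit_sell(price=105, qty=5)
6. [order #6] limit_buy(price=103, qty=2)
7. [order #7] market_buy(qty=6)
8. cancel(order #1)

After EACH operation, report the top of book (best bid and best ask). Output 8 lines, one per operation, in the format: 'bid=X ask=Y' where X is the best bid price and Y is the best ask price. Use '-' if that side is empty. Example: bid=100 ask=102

Answer: bid=- ask=103
bid=99 ask=103
bid=99 ask=103
bid=99 ask=103
bid=99 ask=103
bid=103 ask=105
bid=103 ask=-
bid=103 ask=-

Derivation:
After op 1 [order #1] limit_sell(price=103, qty=9): fills=none; bids=[-] asks=[#1:9@103]
After op 2 [order #2] limit_buy(price=99, qty=5): fills=none; bids=[#2:5@99] asks=[#1:9@103]
After op 3 [order #3] market_sell(qty=3): fills=#2x#3:3@99; bids=[#2:2@99] asks=[#1:9@103]
After op 4 [order #4] limit_buy(price=104, qty=8): fills=#4x#1:8@103; bids=[#2:2@99] asks=[#1:1@103]
After op 5 [order #5] limit_sell(price=105, qty=5): fills=none; bids=[#2:2@99] asks=[#1:1@103 #5:5@105]
After op 6 [order #6] limit_buy(price=103, qty=2): fills=#6x#1:1@103; bids=[#6:1@103 #2:2@99] asks=[#5:5@105]
After op 7 [order #7] market_buy(qty=6): fills=#7x#5:5@105; bids=[#6:1@103 #2:2@99] asks=[-]
After op 8 cancel(order #1): fills=none; bids=[#6:1@103 #2:2@99] asks=[-]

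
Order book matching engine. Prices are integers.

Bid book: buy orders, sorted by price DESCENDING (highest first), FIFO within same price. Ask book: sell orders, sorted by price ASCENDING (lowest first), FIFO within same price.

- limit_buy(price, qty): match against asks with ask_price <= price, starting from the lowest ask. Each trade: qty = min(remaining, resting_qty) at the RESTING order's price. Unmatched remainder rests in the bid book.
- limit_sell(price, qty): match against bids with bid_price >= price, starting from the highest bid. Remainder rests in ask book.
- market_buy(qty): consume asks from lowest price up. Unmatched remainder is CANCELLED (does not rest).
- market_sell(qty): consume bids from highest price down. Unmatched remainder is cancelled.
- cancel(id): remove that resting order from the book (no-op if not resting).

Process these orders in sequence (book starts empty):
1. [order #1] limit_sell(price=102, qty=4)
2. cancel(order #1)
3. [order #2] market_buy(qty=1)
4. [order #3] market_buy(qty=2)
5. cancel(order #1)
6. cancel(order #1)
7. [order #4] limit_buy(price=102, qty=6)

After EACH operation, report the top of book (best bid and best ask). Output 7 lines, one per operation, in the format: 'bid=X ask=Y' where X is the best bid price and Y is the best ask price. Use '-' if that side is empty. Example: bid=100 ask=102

After op 1 [order #1] limit_sell(price=102, qty=4): fills=none; bids=[-] asks=[#1:4@102]
After op 2 cancel(order #1): fills=none; bids=[-] asks=[-]
After op 3 [order #2] market_buy(qty=1): fills=none; bids=[-] asks=[-]
After op 4 [order #3] market_buy(qty=2): fills=none; bids=[-] asks=[-]
After op 5 cancel(order #1): fills=none; bids=[-] asks=[-]
After op 6 cancel(order #1): fills=none; bids=[-] asks=[-]
After op 7 [order #4] limit_buy(price=102, qty=6): fills=none; bids=[#4:6@102] asks=[-]

Answer: bid=- ask=102
bid=- ask=-
bid=- ask=-
bid=- ask=-
bid=- ask=-
bid=- ask=-
bid=102 ask=-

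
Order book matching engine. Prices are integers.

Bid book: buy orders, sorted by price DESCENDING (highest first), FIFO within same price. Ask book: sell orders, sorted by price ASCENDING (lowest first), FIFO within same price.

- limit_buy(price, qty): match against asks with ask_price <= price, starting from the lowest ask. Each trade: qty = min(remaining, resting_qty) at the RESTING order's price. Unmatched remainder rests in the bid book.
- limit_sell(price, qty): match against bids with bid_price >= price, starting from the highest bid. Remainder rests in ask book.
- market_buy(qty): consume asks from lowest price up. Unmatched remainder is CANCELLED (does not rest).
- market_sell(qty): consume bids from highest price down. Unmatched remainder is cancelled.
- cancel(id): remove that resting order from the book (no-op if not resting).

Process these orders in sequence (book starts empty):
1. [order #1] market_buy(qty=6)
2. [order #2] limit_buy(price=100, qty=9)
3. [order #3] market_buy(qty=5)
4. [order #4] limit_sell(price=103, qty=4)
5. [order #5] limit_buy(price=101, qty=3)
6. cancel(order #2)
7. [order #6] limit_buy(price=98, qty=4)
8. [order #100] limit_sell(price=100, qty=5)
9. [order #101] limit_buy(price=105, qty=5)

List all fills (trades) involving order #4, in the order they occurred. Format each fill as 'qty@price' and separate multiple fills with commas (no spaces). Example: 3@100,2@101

After op 1 [order #1] market_buy(qty=6): fills=none; bids=[-] asks=[-]
After op 2 [order #2] limit_buy(price=100, qty=9): fills=none; bids=[#2:9@100] asks=[-]
After op 3 [order #3] market_buy(qty=5): fills=none; bids=[#2:9@100] asks=[-]
After op 4 [order #4] limit_sell(price=103, qty=4): fills=none; bids=[#2:9@100] asks=[#4:4@103]
After op 5 [order #5] limit_buy(price=101, qty=3): fills=none; bids=[#5:3@101 #2:9@100] asks=[#4:4@103]
After op 6 cancel(order #2): fills=none; bids=[#5:3@101] asks=[#4:4@103]
After op 7 [order #6] limit_buy(price=98, qty=4): fills=none; bids=[#5:3@101 #6:4@98] asks=[#4:4@103]
After op 8 [order #100] limit_sell(price=100, qty=5): fills=#5x#100:3@101; bids=[#6:4@98] asks=[#100:2@100 #4:4@103]
After op 9 [order #101] limit_buy(price=105, qty=5): fills=#101x#100:2@100 #101x#4:3@103; bids=[#6:4@98] asks=[#4:1@103]

Answer: 3@103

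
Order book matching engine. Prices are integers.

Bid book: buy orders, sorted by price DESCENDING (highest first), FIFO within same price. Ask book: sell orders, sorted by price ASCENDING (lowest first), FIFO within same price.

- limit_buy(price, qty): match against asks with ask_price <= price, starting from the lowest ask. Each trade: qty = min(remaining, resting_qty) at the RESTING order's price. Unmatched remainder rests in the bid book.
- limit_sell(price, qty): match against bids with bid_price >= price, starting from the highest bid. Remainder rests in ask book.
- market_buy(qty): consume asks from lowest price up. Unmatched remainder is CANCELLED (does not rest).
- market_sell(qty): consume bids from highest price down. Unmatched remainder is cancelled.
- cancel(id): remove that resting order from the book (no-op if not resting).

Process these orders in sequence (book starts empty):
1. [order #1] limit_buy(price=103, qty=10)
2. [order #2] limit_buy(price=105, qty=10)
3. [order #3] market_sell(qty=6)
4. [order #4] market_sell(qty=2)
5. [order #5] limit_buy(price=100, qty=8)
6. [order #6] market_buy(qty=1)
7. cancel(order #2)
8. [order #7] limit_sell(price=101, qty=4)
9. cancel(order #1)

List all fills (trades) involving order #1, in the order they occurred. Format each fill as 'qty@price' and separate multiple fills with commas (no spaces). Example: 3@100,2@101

Answer: 4@103

Derivation:
After op 1 [order #1] limit_buy(price=103, qty=10): fills=none; bids=[#1:10@103] asks=[-]
After op 2 [order #2] limit_buy(price=105, qty=10): fills=none; bids=[#2:10@105 #1:10@103] asks=[-]
After op 3 [order #3] market_sell(qty=6): fills=#2x#3:6@105; bids=[#2:4@105 #1:10@103] asks=[-]
After op 4 [order #4] market_sell(qty=2): fills=#2x#4:2@105; bids=[#2:2@105 #1:10@103] asks=[-]
After op 5 [order #5] limit_buy(price=100, qty=8): fills=none; bids=[#2:2@105 #1:10@103 #5:8@100] asks=[-]
After op 6 [order #6] market_buy(qty=1): fills=none; bids=[#2:2@105 #1:10@103 #5:8@100] asks=[-]
After op 7 cancel(order #2): fills=none; bids=[#1:10@103 #5:8@100] asks=[-]
After op 8 [order #7] limit_sell(price=101, qty=4): fills=#1x#7:4@103; bids=[#1:6@103 #5:8@100] asks=[-]
After op 9 cancel(order #1): fills=none; bids=[#5:8@100] asks=[-]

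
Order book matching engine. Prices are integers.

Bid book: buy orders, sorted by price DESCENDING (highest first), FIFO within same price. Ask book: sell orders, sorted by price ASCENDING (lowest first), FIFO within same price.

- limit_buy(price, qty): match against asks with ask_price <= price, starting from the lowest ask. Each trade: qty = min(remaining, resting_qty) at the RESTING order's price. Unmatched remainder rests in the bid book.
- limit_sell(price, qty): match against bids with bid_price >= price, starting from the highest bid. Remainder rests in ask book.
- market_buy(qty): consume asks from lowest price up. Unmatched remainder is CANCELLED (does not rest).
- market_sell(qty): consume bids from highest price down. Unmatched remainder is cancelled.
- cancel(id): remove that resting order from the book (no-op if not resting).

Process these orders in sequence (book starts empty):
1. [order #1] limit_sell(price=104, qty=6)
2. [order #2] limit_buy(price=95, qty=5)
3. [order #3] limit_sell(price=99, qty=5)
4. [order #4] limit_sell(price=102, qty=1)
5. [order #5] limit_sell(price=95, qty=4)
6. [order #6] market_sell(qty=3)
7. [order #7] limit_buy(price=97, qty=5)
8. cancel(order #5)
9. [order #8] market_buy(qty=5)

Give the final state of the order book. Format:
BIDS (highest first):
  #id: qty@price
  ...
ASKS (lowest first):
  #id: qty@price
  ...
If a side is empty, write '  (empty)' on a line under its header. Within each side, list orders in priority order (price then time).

Answer: BIDS (highest first):
  #7: 5@97
ASKS (lowest first):
  #4: 1@102
  #1: 6@104

Derivation:
After op 1 [order #1] limit_sell(price=104, qty=6): fills=none; bids=[-] asks=[#1:6@104]
After op 2 [order #2] limit_buy(price=95, qty=5): fills=none; bids=[#2:5@95] asks=[#1:6@104]
After op 3 [order #3] limit_sell(price=99, qty=5): fills=none; bids=[#2:5@95] asks=[#3:5@99 #1:6@104]
After op 4 [order #4] limit_sell(price=102, qty=1): fills=none; bids=[#2:5@95] asks=[#3:5@99 #4:1@102 #1:6@104]
After op 5 [order #5] limit_sell(price=95, qty=4): fills=#2x#5:4@95; bids=[#2:1@95] asks=[#3:5@99 #4:1@102 #1:6@104]
After op 6 [order #6] market_sell(qty=3): fills=#2x#6:1@95; bids=[-] asks=[#3:5@99 #4:1@102 #1:6@104]
After op 7 [order #7] limit_buy(price=97, qty=5): fills=none; bids=[#7:5@97] asks=[#3:5@99 #4:1@102 #1:6@104]
After op 8 cancel(order #5): fills=none; bids=[#7:5@97] asks=[#3:5@99 #4:1@102 #1:6@104]
After op 9 [order #8] market_buy(qty=5): fills=#8x#3:5@99; bids=[#7:5@97] asks=[#4:1@102 #1:6@104]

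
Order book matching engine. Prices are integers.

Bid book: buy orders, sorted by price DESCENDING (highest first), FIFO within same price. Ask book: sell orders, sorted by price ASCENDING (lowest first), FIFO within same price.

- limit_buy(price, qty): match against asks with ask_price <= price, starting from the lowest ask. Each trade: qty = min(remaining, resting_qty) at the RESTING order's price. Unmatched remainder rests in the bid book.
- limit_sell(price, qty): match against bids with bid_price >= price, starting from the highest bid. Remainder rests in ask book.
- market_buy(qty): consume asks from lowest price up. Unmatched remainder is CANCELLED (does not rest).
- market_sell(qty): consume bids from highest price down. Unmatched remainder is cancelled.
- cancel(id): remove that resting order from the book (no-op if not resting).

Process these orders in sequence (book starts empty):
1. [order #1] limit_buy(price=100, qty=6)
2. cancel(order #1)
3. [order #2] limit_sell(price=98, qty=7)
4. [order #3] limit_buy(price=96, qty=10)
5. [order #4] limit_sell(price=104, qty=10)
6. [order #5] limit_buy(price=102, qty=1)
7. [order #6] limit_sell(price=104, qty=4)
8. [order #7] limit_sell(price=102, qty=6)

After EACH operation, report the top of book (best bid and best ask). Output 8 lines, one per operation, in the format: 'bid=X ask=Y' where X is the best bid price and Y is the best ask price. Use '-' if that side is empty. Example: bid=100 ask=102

Answer: bid=100 ask=-
bid=- ask=-
bid=- ask=98
bid=96 ask=98
bid=96 ask=98
bid=96 ask=98
bid=96 ask=98
bid=96 ask=98

Derivation:
After op 1 [order #1] limit_buy(price=100, qty=6): fills=none; bids=[#1:6@100] asks=[-]
After op 2 cancel(order #1): fills=none; bids=[-] asks=[-]
After op 3 [order #2] limit_sell(price=98, qty=7): fills=none; bids=[-] asks=[#2:7@98]
After op 4 [order #3] limit_buy(price=96, qty=10): fills=none; bids=[#3:10@96] asks=[#2:7@98]
After op 5 [order #4] limit_sell(price=104, qty=10): fills=none; bids=[#3:10@96] asks=[#2:7@98 #4:10@104]
After op 6 [order #5] limit_buy(price=102, qty=1): fills=#5x#2:1@98; bids=[#3:10@96] asks=[#2:6@98 #4:10@104]
After op 7 [order #6] limit_sell(price=104, qty=4): fills=none; bids=[#3:10@96] asks=[#2:6@98 #4:10@104 #6:4@104]
After op 8 [order #7] limit_sell(price=102, qty=6): fills=none; bids=[#3:10@96] asks=[#2:6@98 #7:6@102 #4:10@104 #6:4@104]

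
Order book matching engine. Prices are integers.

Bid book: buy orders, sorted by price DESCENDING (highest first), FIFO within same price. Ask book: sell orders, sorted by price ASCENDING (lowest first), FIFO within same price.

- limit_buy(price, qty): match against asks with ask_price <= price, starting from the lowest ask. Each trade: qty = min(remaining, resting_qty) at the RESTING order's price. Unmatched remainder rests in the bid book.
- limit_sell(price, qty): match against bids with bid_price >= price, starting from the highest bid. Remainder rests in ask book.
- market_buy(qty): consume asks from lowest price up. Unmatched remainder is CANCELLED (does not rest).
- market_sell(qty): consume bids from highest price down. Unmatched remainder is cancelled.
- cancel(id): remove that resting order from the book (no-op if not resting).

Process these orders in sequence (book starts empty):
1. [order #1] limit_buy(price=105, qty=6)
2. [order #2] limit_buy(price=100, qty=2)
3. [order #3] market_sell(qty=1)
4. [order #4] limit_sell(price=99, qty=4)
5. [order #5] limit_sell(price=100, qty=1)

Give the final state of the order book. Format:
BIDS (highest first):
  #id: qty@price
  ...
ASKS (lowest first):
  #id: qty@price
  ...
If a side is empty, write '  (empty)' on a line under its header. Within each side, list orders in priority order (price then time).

Answer: BIDS (highest first):
  #2: 2@100
ASKS (lowest first):
  (empty)

Derivation:
After op 1 [order #1] limit_buy(price=105, qty=6): fills=none; bids=[#1:6@105] asks=[-]
After op 2 [order #2] limit_buy(price=100, qty=2): fills=none; bids=[#1:6@105 #2:2@100] asks=[-]
After op 3 [order #3] market_sell(qty=1): fills=#1x#3:1@105; bids=[#1:5@105 #2:2@100] asks=[-]
After op 4 [order #4] limit_sell(price=99, qty=4): fills=#1x#4:4@105; bids=[#1:1@105 #2:2@100] asks=[-]
After op 5 [order #5] limit_sell(price=100, qty=1): fills=#1x#5:1@105; bids=[#2:2@100] asks=[-]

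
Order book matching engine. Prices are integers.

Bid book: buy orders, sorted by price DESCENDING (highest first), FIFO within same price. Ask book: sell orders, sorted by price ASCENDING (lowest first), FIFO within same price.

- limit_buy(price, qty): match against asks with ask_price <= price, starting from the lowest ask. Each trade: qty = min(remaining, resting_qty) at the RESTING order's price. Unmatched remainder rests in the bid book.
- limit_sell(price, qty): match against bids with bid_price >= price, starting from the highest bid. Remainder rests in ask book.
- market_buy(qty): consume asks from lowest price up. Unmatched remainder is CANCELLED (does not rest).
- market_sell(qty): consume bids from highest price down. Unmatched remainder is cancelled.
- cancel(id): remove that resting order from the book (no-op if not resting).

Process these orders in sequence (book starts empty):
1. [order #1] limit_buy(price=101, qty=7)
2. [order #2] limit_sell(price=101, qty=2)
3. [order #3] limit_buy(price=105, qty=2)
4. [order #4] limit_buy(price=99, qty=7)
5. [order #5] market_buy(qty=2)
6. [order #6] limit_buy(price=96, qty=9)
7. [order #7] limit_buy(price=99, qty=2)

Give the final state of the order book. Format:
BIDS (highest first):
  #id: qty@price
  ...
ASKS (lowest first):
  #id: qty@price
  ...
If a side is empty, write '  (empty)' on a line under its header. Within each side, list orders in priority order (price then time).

Answer: BIDS (highest first):
  #3: 2@105
  #1: 5@101
  #4: 7@99
  #7: 2@99
  #6: 9@96
ASKS (lowest first):
  (empty)

Derivation:
After op 1 [order #1] limit_buy(price=101, qty=7): fills=none; bids=[#1:7@101] asks=[-]
After op 2 [order #2] limit_sell(price=101, qty=2): fills=#1x#2:2@101; bids=[#1:5@101] asks=[-]
After op 3 [order #3] limit_buy(price=105, qty=2): fills=none; bids=[#3:2@105 #1:5@101] asks=[-]
After op 4 [order #4] limit_buy(price=99, qty=7): fills=none; bids=[#3:2@105 #1:5@101 #4:7@99] asks=[-]
After op 5 [order #5] market_buy(qty=2): fills=none; bids=[#3:2@105 #1:5@101 #4:7@99] asks=[-]
After op 6 [order #6] limit_buy(price=96, qty=9): fills=none; bids=[#3:2@105 #1:5@101 #4:7@99 #6:9@96] asks=[-]
After op 7 [order #7] limit_buy(price=99, qty=2): fills=none; bids=[#3:2@105 #1:5@101 #4:7@99 #7:2@99 #6:9@96] asks=[-]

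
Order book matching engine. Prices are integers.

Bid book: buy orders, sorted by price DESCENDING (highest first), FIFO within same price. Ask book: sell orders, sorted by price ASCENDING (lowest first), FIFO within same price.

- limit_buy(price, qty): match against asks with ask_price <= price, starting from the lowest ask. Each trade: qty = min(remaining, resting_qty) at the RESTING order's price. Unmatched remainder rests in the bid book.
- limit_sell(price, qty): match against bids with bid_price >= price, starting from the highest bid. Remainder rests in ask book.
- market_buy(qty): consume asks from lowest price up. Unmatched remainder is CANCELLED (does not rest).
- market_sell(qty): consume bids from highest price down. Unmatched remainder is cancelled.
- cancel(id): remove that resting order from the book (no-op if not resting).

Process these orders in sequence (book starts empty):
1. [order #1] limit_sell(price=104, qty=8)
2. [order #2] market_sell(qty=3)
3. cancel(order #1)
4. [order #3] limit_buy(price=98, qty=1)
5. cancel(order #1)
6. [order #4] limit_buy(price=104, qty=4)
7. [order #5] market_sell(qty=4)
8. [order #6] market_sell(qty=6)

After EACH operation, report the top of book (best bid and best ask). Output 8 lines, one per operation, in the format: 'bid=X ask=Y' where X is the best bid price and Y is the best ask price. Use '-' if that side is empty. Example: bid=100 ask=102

After op 1 [order #1] limit_sell(price=104, qty=8): fills=none; bids=[-] asks=[#1:8@104]
After op 2 [order #2] market_sell(qty=3): fills=none; bids=[-] asks=[#1:8@104]
After op 3 cancel(order #1): fills=none; bids=[-] asks=[-]
After op 4 [order #3] limit_buy(price=98, qty=1): fills=none; bids=[#3:1@98] asks=[-]
After op 5 cancel(order #1): fills=none; bids=[#3:1@98] asks=[-]
After op 6 [order #4] limit_buy(price=104, qty=4): fills=none; bids=[#4:4@104 #3:1@98] asks=[-]
After op 7 [order #5] market_sell(qty=4): fills=#4x#5:4@104; bids=[#3:1@98] asks=[-]
After op 8 [order #6] market_sell(qty=6): fills=#3x#6:1@98; bids=[-] asks=[-]

Answer: bid=- ask=104
bid=- ask=104
bid=- ask=-
bid=98 ask=-
bid=98 ask=-
bid=104 ask=-
bid=98 ask=-
bid=- ask=-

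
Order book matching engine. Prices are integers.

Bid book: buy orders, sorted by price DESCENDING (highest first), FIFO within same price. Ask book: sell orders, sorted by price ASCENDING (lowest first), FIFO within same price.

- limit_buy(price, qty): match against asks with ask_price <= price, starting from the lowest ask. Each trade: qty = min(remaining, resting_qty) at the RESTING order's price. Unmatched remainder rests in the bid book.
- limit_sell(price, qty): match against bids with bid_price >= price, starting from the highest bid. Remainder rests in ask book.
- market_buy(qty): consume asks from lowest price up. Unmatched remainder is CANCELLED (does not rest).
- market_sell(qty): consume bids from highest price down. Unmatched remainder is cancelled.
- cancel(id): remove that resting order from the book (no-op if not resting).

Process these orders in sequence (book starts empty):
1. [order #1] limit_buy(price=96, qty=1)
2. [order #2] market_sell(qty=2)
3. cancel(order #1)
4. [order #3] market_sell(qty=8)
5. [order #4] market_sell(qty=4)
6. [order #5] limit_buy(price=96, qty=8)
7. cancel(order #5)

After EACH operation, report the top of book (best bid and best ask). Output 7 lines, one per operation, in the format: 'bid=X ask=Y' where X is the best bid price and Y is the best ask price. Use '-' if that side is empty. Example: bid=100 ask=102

After op 1 [order #1] limit_buy(price=96, qty=1): fills=none; bids=[#1:1@96] asks=[-]
After op 2 [order #2] market_sell(qty=2): fills=#1x#2:1@96; bids=[-] asks=[-]
After op 3 cancel(order #1): fills=none; bids=[-] asks=[-]
After op 4 [order #3] market_sell(qty=8): fills=none; bids=[-] asks=[-]
After op 5 [order #4] market_sell(qty=4): fills=none; bids=[-] asks=[-]
After op 6 [order #5] limit_buy(price=96, qty=8): fills=none; bids=[#5:8@96] asks=[-]
After op 7 cancel(order #5): fills=none; bids=[-] asks=[-]

Answer: bid=96 ask=-
bid=- ask=-
bid=- ask=-
bid=- ask=-
bid=- ask=-
bid=96 ask=-
bid=- ask=-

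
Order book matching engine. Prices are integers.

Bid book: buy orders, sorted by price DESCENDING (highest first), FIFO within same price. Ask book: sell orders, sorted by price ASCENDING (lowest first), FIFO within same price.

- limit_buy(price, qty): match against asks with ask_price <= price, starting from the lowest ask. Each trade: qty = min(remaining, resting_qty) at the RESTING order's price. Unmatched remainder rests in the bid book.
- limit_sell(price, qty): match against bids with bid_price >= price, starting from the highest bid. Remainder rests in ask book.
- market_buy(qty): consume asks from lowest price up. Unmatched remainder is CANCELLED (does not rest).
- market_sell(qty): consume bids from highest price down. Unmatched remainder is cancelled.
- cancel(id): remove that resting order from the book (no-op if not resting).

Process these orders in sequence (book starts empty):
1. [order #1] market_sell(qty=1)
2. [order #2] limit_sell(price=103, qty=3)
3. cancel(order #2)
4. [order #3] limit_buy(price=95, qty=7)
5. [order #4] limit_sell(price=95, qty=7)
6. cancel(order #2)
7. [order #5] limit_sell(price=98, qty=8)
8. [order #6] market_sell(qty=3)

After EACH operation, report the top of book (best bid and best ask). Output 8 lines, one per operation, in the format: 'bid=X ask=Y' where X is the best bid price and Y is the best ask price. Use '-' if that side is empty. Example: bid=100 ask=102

After op 1 [order #1] market_sell(qty=1): fills=none; bids=[-] asks=[-]
After op 2 [order #2] limit_sell(price=103, qty=3): fills=none; bids=[-] asks=[#2:3@103]
After op 3 cancel(order #2): fills=none; bids=[-] asks=[-]
After op 4 [order #3] limit_buy(price=95, qty=7): fills=none; bids=[#3:7@95] asks=[-]
After op 5 [order #4] limit_sell(price=95, qty=7): fills=#3x#4:7@95; bids=[-] asks=[-]
After op 6 cancel(order #2): fills=none; bids=[-] asks=[-]
After op 7 [order #5] limit_sell(price=98, qty=8): fills=none; bids=[-] asks=[#5:8@98]
After op 8 [order #6] market_sell(qty=3): fills=none; bids=[-] asks=[#5:8@98]

Answer: bid=- ask=-
bid=- ask=103
bid=- ask=-
bid=95 ask=-
bid=- ask=-
bid=- ask=-
bid=- ask=98
bid=- ask=98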